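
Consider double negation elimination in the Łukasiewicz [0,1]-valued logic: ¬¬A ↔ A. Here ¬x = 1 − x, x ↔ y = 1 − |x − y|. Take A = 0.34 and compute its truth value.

¬A = 1 − 0.34 = 0.66
¬¬A = 1 − 0.66 = 0.34
¬¬A ↔ A = 1 − |0.34 − 0.34| = 1 − 0.00 = 1.00
(As expected: always 1 in Ł∞ since negation is involutive.)

1.00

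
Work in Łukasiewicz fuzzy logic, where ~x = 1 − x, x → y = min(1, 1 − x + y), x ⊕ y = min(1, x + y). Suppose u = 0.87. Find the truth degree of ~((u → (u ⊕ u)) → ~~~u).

0.87

u ⊕ u = min(1, 0.87 + 0.87) = min(1, 1.74) = 1.00
u → (u ⊕ u) = min(1, 1 − 0.87 + 1.00) = min(1, 1.13) = 1.00
~u = 1 − 0.87 = 0.13
~~u = 1 − 0.13 = 0.87
~~~u = 1 − 0.87 = 0.13
(u → (u ⊕ u)) → ~~~u = min(1, 1 − 1.00 + 0.13) = min(1, 0.13) = 0.13
~((u → (u ⊕ u)) → ~~~u) = 1 − 0.13 = 0.87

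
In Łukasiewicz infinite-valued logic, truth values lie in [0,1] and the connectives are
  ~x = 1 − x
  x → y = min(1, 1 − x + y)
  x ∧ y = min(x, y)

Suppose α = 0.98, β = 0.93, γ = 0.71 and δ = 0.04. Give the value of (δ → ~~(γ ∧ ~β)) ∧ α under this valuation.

~β = 1 − 0.93 = 0.07
γ ∧ ~β = min(0.71, 0.07) = 0.07
~(γ ∧ ~β) = 1 − 0.07 = 0.93
~~(γ ∧ ~β) = 1 − 0.93 = 0.07
δ → ~~(γ ∧ ~β) = min(1, 1 − 0.04 + 0.07) = min(1, 1.03) = 1.00
(δ → ~~(γ ∧ ~β)) ∧ α = min(1.00, 0.98) = 0.98

0.98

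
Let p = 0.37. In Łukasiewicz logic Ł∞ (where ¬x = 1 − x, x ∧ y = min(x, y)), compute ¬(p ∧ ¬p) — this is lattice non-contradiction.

¬p = 1 − 0.37 = 0.63
p ∧ ¬p = min(0.37, 0.63) = 0.37
¬(p ∧ ¬p) = 1 − 0.37 = 0.63
(The value 0.63 < 1 shows this instance is not satisfied; not a Ł∞-tautology — its value is 1 − min(a, 1−a).)

0.63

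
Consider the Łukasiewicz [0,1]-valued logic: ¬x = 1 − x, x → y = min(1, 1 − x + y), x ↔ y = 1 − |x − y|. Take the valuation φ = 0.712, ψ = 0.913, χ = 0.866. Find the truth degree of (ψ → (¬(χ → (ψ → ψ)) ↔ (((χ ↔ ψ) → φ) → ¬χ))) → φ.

ψ → ψ = min(1, 1 − 0.913 + 0.913) = min(1, 1.000) = 1.000
χ → (ψ → ψ) = min(1, 1 − 0.866 + 1.000) = min(1, 1.134) = 1.000
¬(χ → (ψ → ψ)) = 1 − 1.000 = 0.000
χ ↔ ψ = 1 − |0.866 − 0.913| = 1 − 0.047 = 0.953
(χ ↔ ψ) → φ = min(1, 1 − 0.953 + 0.712) = min(1, 0.759) = 0.759
¬χ = 1 − 0.866 = 0.134
((χ ↔ ψ) → φ) → ¬χ = min(1, 1 − 0.759 + 0.134) = min(1, 0.375) = 0.375
¬(χ → (ψ → ψ)) ↔ (((χ ↔ ψ) → φ) → ¬χ) = 1 − |0.000 − 0.375| = 1 − 0.375 = 0.625
ψ → (¬(χ → (ψ → ψ)) ↔ (((χ ↔ ψ) → φ) → ¬χ)) = min(1, 1 − 0.913 + 0.625) = min(1, 0.712) = 0.712
(ψ → (¬(χ → (ψ → ψ)) ↔ (((χ ↔ ψ) → φ) → ¬χ))) → φ = min(1, 1 − 0.712 + 0.712) = min(1, 1.000) = 1.000

1.000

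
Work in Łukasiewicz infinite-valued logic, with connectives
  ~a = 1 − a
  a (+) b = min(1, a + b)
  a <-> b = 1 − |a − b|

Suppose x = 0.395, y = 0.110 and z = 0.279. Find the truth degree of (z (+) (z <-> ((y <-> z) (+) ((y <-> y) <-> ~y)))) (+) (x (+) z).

1.000

y <-> z = 1 − |0.110 − 0.279| = 1 − 0.169 = 0.831
y <-> y = 1 − |0.110 − 0.110| = 1 − 0.000 = 1.000
~y = 1 − 0.110 = 0.890
(y <-> y) <-> ~y = 1 − |1.000 − 0.890| = 1 − 0.110 = 0.890
(y <-> z) (+) ((y <-> y) <-> ~y) = min(1, 0.831 + 0.890) = min(1, 1.721) = 1.000
z <-> ((y <-> z) (+) ((y <-> y) <-> ~y)) = 1 − |0.279 − 1.000| = 1 − 0.721 = 0.279
z (+) (z <-> ((y <-> z) (+) ((y <-> y) <-> ~y))) = min(1, 0.279 + 0.279) = min(1, 0.558) = 0.558
x (+) z = min(1, 0.395 + 0.279) = min(1, 0.674) = 0.674
(z (+) (z <-> ((y <-> z) (+) ((y <-> y) <-> ~y)))) (+) (x (+) z) = min(1, 0.558 + 0.674) = min(1, 1.232) = 1.000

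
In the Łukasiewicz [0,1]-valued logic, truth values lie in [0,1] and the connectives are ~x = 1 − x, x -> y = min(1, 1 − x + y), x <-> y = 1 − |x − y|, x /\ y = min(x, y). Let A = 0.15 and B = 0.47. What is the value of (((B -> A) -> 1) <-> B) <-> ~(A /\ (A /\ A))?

B -> A = min(1, 1 − 0.47 + 0.15) = min(1, 0.68) = 0.68
(B -> A) -> 1 = min(1, 1 − 0.68 + 1.00) = min(1, 1.32) = 1.00
((B -> A) -> 1) <-> B = 1 − |1.00 − 0.47| = 1 − 0.53 = 0.47
A /\ A = min(0.15, 0.15) = 0.15
A /\ (A /\ A) = min(0.15, 0.15) = 0.15
~(A /\ (A /\ A)) = 1 − 0.15 = 0.85
(((B -> A) -> 1) <-> B) <-> ~(A /\ (A /\ A)) = 1 − |0.47 − 0.85| = 1 − 0.38 = 0.62

0.62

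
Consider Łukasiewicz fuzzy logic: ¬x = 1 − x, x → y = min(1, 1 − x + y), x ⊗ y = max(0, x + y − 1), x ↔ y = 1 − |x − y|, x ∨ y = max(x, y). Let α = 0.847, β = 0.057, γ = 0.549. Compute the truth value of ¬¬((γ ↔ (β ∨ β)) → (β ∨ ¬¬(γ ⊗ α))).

0.888

β ∨ β = max(0.057, 0.057) = 0.057
γ ↔ (β ∨ β) = 1 − |0.549 − 0.057| = 1 − 0.492 = 0.508
γ ⊗ α = max(0, 0.549 + 0.847 − 1) = max(0, 0.396) = 0.396
¬(γ ⊗ α) = 1 − 0.396 = 0.604
¬¬(γ ⊗ α) = 1 − 0.604 = 0.396
β ∨ ¬¬(γ ⊗ α) = max(0.057, 0.396) = 0.396
(γ ↔ (β ∨ β)) → (β ∨ ¬¬(γ ⊗ α)) = min(1, 1 − 0.508 + 0.396) = min(1, 0.888) = 0.888
¬((γ ↔ (β ∨ β)) → (β ∨ ¬¬(γ ⊗ α))) = 1 − 0.888 = 0.112
¬¬((γ ↔ (β ∨ β)) → (β ∨ ¬¬(γ ⊗ α))) = 1 − 0.112 = 0.888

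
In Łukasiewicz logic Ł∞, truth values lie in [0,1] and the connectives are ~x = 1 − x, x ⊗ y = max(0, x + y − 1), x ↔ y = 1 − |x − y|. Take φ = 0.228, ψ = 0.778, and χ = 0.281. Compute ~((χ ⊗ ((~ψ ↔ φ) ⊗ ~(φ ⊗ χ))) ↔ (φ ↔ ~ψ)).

0.719

~ψ = 1 − 0.778 = 0.222
~ψ ↔ φ = 1 − |0.222 − 0.228| = 1 − 0.006 = 0.994
φ ⊗ χ = max(0, 0.228 + 0.281 − 1) = max(0, -0.491) = 0.000
~(φ ⊗ χ) = 1 − 0.000 = 1.000
(~ψ ↔ φ) ⊗ ~(φ ⊗ χ) = max(0, 0.994 + 1.000 − 1) = max(0, 0.994) = 0.994
χ ⊗ ((~ψ ↔ φ) ⊗ ~(φ ⊗ χ)) = max(0, 0.281 + 0.994 − 1) = max(0, 0.275) = 0.275
φ ↔ ~ψ = 1 − |0.228 − 0.222| = 1 − 0.006 = 0.994
(χ ⊗ ((~ψ ↔ φ) ⊗ ~(φ ⊗ χ))) ↔ (φ ↔ ~ψ) = 1 − |0.275 − 0.994| = 1 − 0.719 = 0.281
~((χ ⊗ ((~ψ ↔ φ) ⊗ ~(φ ⊗ χ))) ↔ (φ ↔ ~ψ)) = 1 − 0.281 = 0.719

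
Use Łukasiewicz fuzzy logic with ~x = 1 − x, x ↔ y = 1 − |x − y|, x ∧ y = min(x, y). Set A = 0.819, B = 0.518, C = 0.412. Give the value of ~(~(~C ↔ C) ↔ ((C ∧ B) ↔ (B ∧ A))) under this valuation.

~C = 1 − 0.412 = 0.588
~C ↔ C = 1 − |0.588 − 0.412| = 1 − 0.176 = 0.824
~(~C ↔ C) = 1 − 0.824 = 0.176
C ∧ B = min(0.412, 0.518) = 0.412
B ∧ A = min(0.518, 0.819) = 0.518
(C ∧ B) ↔ (B ∧ A) = 1 − |0.412 − 0.518| = 1 − 0.106 = 0.894
~(~C ↔ C) ↔ ((C ∧ B) ↔ (B ∧ A)) = 1 − |0.176 − 0.894| = 1 − 0.718 = 0.282
~(~(~C ↔ C) ↔ ((C ∧ B) ↔ (B ∧ A))) = 1 − 0.282 = 0.718

0.718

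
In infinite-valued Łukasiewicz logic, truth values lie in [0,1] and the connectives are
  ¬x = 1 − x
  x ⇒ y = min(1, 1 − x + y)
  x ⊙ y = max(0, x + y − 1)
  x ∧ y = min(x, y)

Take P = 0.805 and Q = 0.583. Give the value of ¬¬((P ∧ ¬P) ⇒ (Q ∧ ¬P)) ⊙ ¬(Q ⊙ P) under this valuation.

¬P = 1 − 0.805 = 0.195
P ∧ ¬P = min(0.805, 0.195) = 0.195
Q ∧ ¬P = min(0.583, 0.195) = 0.195
(P ∧ ¬P) ⇒ (Q ∧ ¬P) = min(1, 1 − 0.195 + 0.195) = min(1, 1.000) = 1.000
¬((P ∧ ¬P) ⇒ (Q ∧ ¬P)) = 1 − 1.000 = 0.000
¬¬((P ∧ ¬P) ⇒ (Q ∧ ¬P)) = 1 − 0.000 = 1.000
Q ⊙ P = max(0, 0.583 + 0.805 − 1) = max(0, 0.388) = 0.388
¬(Q ⊙ P) = 1 − 0.388 = 0.612
¬¬((P ∧ ¬P) ⇒ (Q ∧ ¬P)) ⊙ ¬(Q ⊙ P) = max(0, 1.000 + 0.612 − 1) = max(0, 0.612) = 0.612

0.612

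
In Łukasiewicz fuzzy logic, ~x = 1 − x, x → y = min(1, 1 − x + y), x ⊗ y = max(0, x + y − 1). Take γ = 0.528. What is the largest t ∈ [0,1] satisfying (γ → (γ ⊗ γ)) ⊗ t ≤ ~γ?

γ ⊗ γ = max(0, 0.528 + 0.528 − 1) = max(0, 0.056) = 0.056
γ → (γ ⊗ γ) = min(1, 1 − 0.528 + 0.056) = min(1, 0.528) = 0.528
So the left factor is γ → (γ ⊗ γ) = 0.528.
~γ = 1 − 0.528 = 0.472
So the right-hand bound is ~γ = 0.472.
The residuum of the Łukasiewicz t-norm gives the supremum: min(1, 1 − 0.528 + 0.472).
1 − 0.528 + 0.472 = 0.944, so t = min(1, 0.944) = 0.944.
Check: 0.528 ⊗ 0.944 = max(0, 0.472) = 0.472 ≤ 0.472.

0.944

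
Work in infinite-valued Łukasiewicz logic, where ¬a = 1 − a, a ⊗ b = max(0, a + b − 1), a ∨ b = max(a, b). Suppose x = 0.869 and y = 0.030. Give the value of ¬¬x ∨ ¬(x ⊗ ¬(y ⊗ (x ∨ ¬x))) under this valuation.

¬x = 1 − 0.869 = 0.131
¬¬x = 1 − 0.131 = 0.869
x ∨ ¬x = max(0.869, 0.131) = 0.869
y ⊗ (x ∨ ¬x) = max(0, 0.030 + 0.869 − 1) = max(0, -0.101) = 0.000
¬(y ⊗ (x ∨ ¬x)) = 1 − 0.000 = 1.000
x ⊗ ¬(y ⊗ (x ∨ ¬x)) = max(0, 0.869 + 1.000 − 1) = max(0, 0.869) = 0.869
¬(x ⊗ ¬(y ⊗ (x ∨ ¬x))) = 1 − 0.869 = 0.131
¬¬x ∨ ¬(x ⊗ ¬(y ⊗ (x ∨ ¬x))) = max(0.869, 0.131) = 0.869

0.869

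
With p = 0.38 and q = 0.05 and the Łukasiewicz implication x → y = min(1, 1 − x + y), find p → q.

0.67

p → q = min(1, 1 − 0.38 + 0.05) = min(1, 0.67) = 0.67
For comparison, the Gödel implication (1 if x ≤ y else y) would give 0.05.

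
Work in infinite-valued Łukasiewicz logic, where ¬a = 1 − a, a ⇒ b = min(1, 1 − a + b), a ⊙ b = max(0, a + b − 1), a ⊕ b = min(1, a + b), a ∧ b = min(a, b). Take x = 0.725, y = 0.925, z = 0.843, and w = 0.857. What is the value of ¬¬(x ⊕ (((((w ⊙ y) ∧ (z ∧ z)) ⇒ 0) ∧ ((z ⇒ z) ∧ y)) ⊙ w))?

0.800

w ⊙ y = max(0, 0.857 + 0.925 − 1) = max(0, 0.782) = 0.782
z ∧ z = min(0.843, 0.843) = 0.843
(w ⊙ y) ∧ (z ∧ z) = min(0.782, 0.843) = 0.782
((w ⊙ y) ∧ (z ∧ z)) ⇒ 0 = min(1, 1 − 0.782 + 0.000) = min(1, 0.218) = 0.218
z ⇒ z = min(1, 1 − 0.843 + 0.843) = min(1, 1.000) = 1.000
(z ⇒ z) ∧ y = min(1.000, 0.925) = 0.925
(((w ⊙ y) ∧ (z ∧ z)) ⇒ 0) ∧ ((z ⇒ z) ∧ y) = min(0.218, 0.925) = 0.218
((((w ⊙ y) ∧ (z ∧ z)) ⇒ 0) ∧ ((z ⇒ z) ∧ y)) ⊙ w = max(0, 0.218 + 0.857 − 1) = max(0, 0.075) = 0.075
x ⊕ (((((w ⊙ y) ∧ (z ∧ z)) ⇒ 0) ∧ ((z ⇒ z) ∧ y)) ⊙ w) = min(1, 0.725 + 0.075) = min(1, 0.800) = 0.800
¬(x ⊕ (((((w ⊙ y) ∧ (z ∧ z)) ⇒ 0) ∧ ((z ⇒ z) ∧ y)) ⊙ w)) = 1 − 0.800 = 0.200
¬¬(x ⊕ (((((w ⊙ y) ∧ (z ∧ z)) ⇒ 0) ∧ ((z ⇒ z) ∧ y)) ⊙ w)) = 1 − 0.200 = 0.800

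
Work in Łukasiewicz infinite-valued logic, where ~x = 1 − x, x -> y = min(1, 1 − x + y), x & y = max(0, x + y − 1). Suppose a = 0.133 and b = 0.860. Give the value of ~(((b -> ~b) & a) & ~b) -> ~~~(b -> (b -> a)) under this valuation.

~b = 1 − 0.860 = 0.140
b -> ~b = min(1, 1 − 0.860 + 0.140) = min(1, 0.280) = 0.280
(b -> ~b) & a = max(0, 0.280 + 0.133 − 1) = max(0, -0.587) = 0.000
((b -> ~b) & a) & ~b = max(0, 0.000 + 0.140 − 1) = max(0, -0.860) = 0.000
~(((b -> ~b) & a) & ~b) = 1 − 0.000 = 1.000
b -> a = min(1, 1 − 0.860 + 0.133) = min(1, 0.273) = 0.273
b -> (b -> a) = min(1, 1 − 0.860 + 0.273) = min(1, 0.413) = 0.413
~(b -> (b -> a)) = 1 − 0.413 = 0.587
~~(b -> (b -> a)) = 1 − 0.587 = 0.413
~~~(b -> (b -> a)) = 1 − 0.413 = 0.587
~(((b -> ~b) & a) & ~b) -> ~~~(b -> (b -> a)) = min(1, 1 − 1.000 + 0.587) = min(1, 0.587) = 0.587

0.587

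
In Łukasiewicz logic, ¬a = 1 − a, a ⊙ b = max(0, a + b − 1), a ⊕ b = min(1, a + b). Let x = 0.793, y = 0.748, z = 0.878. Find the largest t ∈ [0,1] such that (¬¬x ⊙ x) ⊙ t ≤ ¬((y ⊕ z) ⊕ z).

0.414

¬x = 1 − 0.793 = 0.207
¬¬x = 1 − 0.207 = 0.793
¬¬x ⊙ x = max(0, 0.793 + 0.793 − 1) = max(0, 0.586) = 0.586
So the left factor is ¬¬x ⊙ x = 0.586.
y ⊕ z = min(1, 0.748 + 0.878) = min(1, 1.626) = 1.000
(y ⊕ z) ⊕ z = min(1, 1.000 + 0.878) = min(1, 1.878) = 1.000
¬((y ⊕ z) ⊕ z) = 1 − 1.000 = 0.000
So the right-hand bound is ¬((y ⊕ z) ⊕ z) = 0.000.
The residuum of the Łukasiewicz t-norm gives the supremum: min(1, 1 − 0.586 + 0.000).
1 − 0.586 + 0.000 = 0.414, so t = min(1, 0.414) = 0.414.
Check: 0.586 ⊙ 0.414 = max(0, 0.000) = 0.000 ≤ 0.000.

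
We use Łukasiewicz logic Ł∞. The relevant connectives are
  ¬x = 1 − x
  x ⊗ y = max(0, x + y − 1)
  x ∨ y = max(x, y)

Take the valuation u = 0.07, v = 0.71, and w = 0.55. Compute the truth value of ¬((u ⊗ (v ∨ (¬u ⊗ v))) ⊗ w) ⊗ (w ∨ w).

0.55

¬u = 1 − 0.07 = 0.93
¬u ⊗ v = max(0, 0.93 + 0.71 − 1) = max(0, 0.64) = 0.64
v ∨ (¬u ⊗ v) = max(0.71, 0.64) = 0.71
u ⊗ (v ∨ (¬u ⊗ v)) = max(0, 0.07 + 0.71 − 1) = max(0, -0.22) = 0.00
(u ⊗ (v ∨ (¬u ⊗ v))) ⊗ w = max(0, 0.00 + 0.55 − 1) = max(0, -0.45) = 0.00
¬((u ⊗ (v ∨ (¬u ⊗ v))) ⊗ w) = 1 − 0.00 = 1.00
w ∨ w = max(0.55, 0.55) = 0.55
¬((u ⊗ (v ∨ (¬u ⊗ v))) ⊗ w) ⊗ (w ∨ w) = max(0, 1.00 + 0.55 − 1) = max(0, 0.55) = 0.55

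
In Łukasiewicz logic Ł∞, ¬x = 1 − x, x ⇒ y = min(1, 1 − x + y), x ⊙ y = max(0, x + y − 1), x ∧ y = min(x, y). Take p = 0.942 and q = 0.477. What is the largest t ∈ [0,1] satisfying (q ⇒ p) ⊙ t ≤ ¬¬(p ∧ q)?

q ⇒ p = min(1, 1 − 0.477 + 0.942) = min(1, 1.465) = 1.000
So the left factor is q ⇒ p = 1.000.
p ∧ q = min(0.942, 0.477) = 0.477
¬(p ∧ q) = 1 − 0.477 = 0.523
¬¬(p ∧ q) = 1 − 0.523 = 0.477
So the right-hand bound is ¬¬(p ∧ q) = 0.477.
The residuum of the Łukasiewicz t-norm gives the supremum: min(1, 1 − 1.000 + 0.477).
1 − 1.000 + 0.477 = 0.477, so t = min(1, 0.477) = 0.477.
Check: 1.000 ⊙ 0.477 = max(0, 0.477) = 0.477 ≤ 0.477.

0.477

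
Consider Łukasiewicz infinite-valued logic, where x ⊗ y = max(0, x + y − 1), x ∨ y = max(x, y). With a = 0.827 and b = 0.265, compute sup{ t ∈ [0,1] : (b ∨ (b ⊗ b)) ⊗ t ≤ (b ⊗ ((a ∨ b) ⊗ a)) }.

b ⊗ b = max(0, 0.265 + 0.265 − 1) = max(0, -0.470) = 0.000
b ∨ (b ⊗ b) = max(0.265, 0.000) = 0.265
So the left factor is b ∨ (b ⊗ b) = 0.265.
a ∨ b = max(0.827, 0.265) = 0.827
(a ∨ b) ⊗ a = max(0, 0.827 + 0.827 − 1) = max(0, 0.654) = 0.654
b ⊗ ((a ∨ b) ⊗ a) = max(0, 0.265 + 0.654 − 1) = max(0, -0.081) = 0.000
So the right-hand bound is b ⊗ ((a ∨ b) ⊗ a) = 0.000.
The residuum of the Łukasiewicz t-norm gives the supremum: min(1, 1 − 0.265 + 0.000).
1 − 0.265 + 0.000 = 0.735, so t = min(1, 0.735) = 0.735.
Check: 0.265 ⊗ 0.735 = max(0, 0.000) = 0.000 ≤ 0.000.

0.735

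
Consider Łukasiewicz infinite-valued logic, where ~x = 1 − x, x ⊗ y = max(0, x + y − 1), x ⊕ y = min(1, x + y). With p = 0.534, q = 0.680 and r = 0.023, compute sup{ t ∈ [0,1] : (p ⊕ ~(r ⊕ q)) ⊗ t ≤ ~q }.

0.489

r ⊕ q = min(1, 0.023 + 0.680) = min(1, 0.703) = 0.703
~(r ⊕ q) = 1 − 0.703 = 0.297
p ⊕ ~(r ⊕ q) = min(1, 0.534 + 0.297) = min(1, 0.831) = 0.831
So the left factor is p ⊕ ~(r ⊕ q) = 0.831.
~q = 1 − 0.680 = 0.320
So the right-hand bound is ~q = 0.320.
The residuum of the Łukasiewicz t-norm gives the supremum: min(1, 1 − 0.831 + 0.320).
1 − 0.831 + 0.320 = 0.489, so t = min(1, 0.489) = 0.489.
Check: 0.831 ⊗ 0.489 = max(0, 0.320) = 0.320 ≤ 0.320.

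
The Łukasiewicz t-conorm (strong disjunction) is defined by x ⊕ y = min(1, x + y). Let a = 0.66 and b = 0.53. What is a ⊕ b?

a ⊕ b = min(1, 0.66 + 0.53) = min(1, 1.19) = 1.00
For comparison, the Gödel t-conorm max(x, y) would give 0.66.

1.00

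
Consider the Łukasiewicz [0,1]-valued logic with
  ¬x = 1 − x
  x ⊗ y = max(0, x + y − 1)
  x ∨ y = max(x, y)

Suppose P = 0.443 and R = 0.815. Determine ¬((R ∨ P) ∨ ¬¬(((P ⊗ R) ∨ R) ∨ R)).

0.185

R ∨ P = max(0.815, 0.443) = 0.815
P ⊗ R = max(0, 0.443 + 0.815 − 1) = max(0, 0.258) = 0.258
(P ⊗ R) ∨ R = max(0.258, 0.815) = 0.815
((P ⊗ R) ∨ R) ∨ R = max(0.815, 0.815) = 0.815
¬(((P ⊗ R) ∨ R) ∨ R) = 1 − 0.815 = 0.185
¬¬(((P ⊗ R) ∨ R) ∨ R) = 1 − 0.185 = 0.815
(R ∨ P) ∨ ¬¬(((P ⊗ R) ∨ R) ∨ R) = max(0.815, 0.815) = 0.815
¬((R ∨ P) ∨ ¬¬(((P ⊗ R) ∨ R) ∨ R)) = 1 − 0.815 = 0.185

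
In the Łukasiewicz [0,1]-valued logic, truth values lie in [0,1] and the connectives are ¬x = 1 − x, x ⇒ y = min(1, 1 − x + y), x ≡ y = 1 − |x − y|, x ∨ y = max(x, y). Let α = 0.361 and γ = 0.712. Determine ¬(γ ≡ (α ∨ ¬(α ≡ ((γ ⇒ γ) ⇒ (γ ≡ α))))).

0.351

γ ⇒ γ = min(1, 1 − 0.712 + 0.712) = min(1, 1.000) = 1.000
γ ≡ α = 1 − |0.712 − 0.361| = 1 − 0.351 = 0.649
(γ ⇒ γ) ⇒ (γ ≡ α) = min(1, 1 − 1.000 + 0.649) = min(1, 0.649) = 0.649
α ≡ ((γ ⇒ γ) ⇒ (γ ≡ α)) = 1 − |0.361 − 0.649| = 1 − 0.288 = 0.712
¬(α ≡ ((γ ⇒ γ) ⇒ (γ ≡ α))) = 1 − 0.712 = 0.288
α ∨ ¬(α ≡ ((γ ⇒ γ) ⇒ (γ ≡ α))) = max(0.361, 0.288) = 0.361
γ ≡ (α ∨ ¬(α ≡ ((γ ⇒ γ) ⇒ (γ ≡ α)))) = 1 − |0.712 − 0.361| = 1 − 0.351 = 0.649
¬(γ ≡ (α ∨ ¬(α ≡ ((γ ⇒ γ) ⇒ (γ ≡ α))))) = 1 − 0.649 = 0.351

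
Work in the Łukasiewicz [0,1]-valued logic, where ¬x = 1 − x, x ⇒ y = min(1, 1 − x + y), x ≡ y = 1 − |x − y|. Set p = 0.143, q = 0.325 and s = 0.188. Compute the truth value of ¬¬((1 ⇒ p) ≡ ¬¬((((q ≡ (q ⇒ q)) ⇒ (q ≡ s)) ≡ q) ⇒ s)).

1 ⇒ p = min(1, 1 − 1.000 + 0.143) = min(1, 0.143) = 0.143
q ⇒ q = min(1, 1 − 0.325 + 0.325) = min(1, 1.000) = 1.000
q ≡ (q ⇒ q) = 1 − |0.325 − 1.000| = 1 − 0.675 = 0.325
q ≡ s = 1 − |0.325 − 0.188| = 1 − 0.137 = 0.863
(q ≡ (q ⇒ q)) ⇒ (q ≡ s) = min(1, 1 − 0.325 + 0.863) = min(1, 1.538) = 1.000
((q ≡ (q ⇒ q)) ⇒ (q ≡ s)) ≡ q = 1 − |1.000 − 0.325| = 1 − 0.675 = 0.325
(((q ≡ (q ⇒ q)) ⇒ (q ≡ s)) ≡ q) ⇒ s = min(1, 1 − 0.325 + 0.188) = min(1, 0.863) = 0.863
¬((((q ≡ (q ⇒ q)) ⇒ (q ≡ s)) ≡ q) ⇒ s) = 1 − 0.863 = 0.137
¬¬((((q ≡ (q ⇒ q)) ⇒ (q ≡ s)) ≡ q) ⇒ s) = 1 − 0.137 = 0.863
(1 ⇒ p) ≡ ¬¬((((q ≡ (q ⇒ q)) ⇒ (q ≡ s)) ≡ q) ⇒ s) = 1 − |0.143 − 0.863| = 1 − 0.720 = 0.280
¬((1 ⇒ p) ≡ ¬¬((((q ≡ (q ⇒ q)) ⇒ (q ≡ s)) ≡ q) ⇒ s)) = 1 − 0.280 = 0.720
¬¬((1 ⇒ p) ≡ ¬¬((((q ≡ (q ⇒ q)) ⇒ (q ≡ s)) ≡ q) ⇒ s)) = 1 − 0.720 = 0.280

0.280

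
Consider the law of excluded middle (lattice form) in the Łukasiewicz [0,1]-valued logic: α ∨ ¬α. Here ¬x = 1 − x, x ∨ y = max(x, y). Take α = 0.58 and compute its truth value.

0.58

¬α = 1 − 0.58 = 0.42
α ∨ ¬α = max(0.58, 0.42) = 0.58
(The value 0.58 < 1 shows this instance is not satisfied; not a Ł∞-tautology — its value is max(a, 1−a).)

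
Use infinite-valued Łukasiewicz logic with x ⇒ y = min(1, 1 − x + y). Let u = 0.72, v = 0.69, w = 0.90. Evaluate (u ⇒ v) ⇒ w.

0.93

u ⇒ v = min(1, 1 − 0.72 + 0.69) = min(1, 0.97) = 0.97
(u ⇒ v) ⇒ w = min(1, 1 − 0.97 + 0.90) = min(1, 0.93) = 0.93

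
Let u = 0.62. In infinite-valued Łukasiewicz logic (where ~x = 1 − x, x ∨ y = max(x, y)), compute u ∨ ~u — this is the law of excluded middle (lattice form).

0.62

~u = 1 − 0.62 = 0.38
u ∨ ~u = max(0.62, 0.38) = 0.62
(The value 0.62 < 1 shows this instance is not satisfied; not a Ł∞-tautology — its value is max(a, 1−a).)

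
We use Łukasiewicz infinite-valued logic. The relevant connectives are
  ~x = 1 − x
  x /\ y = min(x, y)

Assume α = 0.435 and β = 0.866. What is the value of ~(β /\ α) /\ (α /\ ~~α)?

0.435

β /\ α = min(0.866, 0.435) = 0.435
~(β /\ α) = 1 − 0.435 = 0.565
~α = 1 − 0.435 = 0.565
~~α = 1 − 0.565 = 0.435
α /\ ~~α = min(0.435, 0.435) = 0.435
~(β /\ α) /\ (α /\ ~~α) = min(0.565, 0.435) = 0.435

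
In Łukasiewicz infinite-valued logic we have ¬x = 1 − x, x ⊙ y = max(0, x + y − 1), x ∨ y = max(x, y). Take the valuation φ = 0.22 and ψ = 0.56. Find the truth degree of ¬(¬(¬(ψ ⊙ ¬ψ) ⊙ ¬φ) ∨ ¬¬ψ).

¬ψ = 1 − 0.56 = 0.44
ψ ⊙ ¬ψ = max(0, 0.56 + 0.44 − 1) = max(0, 0.00) = 0.00
¬(ψ ⊙ ¬ψ) = 1 − 0.00 = 1.00
¬φ = 1 − 0.22 = 0.78
¬(ψ ⊙ ¬ψ) ⊙ ¬φ = max(0, 1.00 + 0.78 − 1) = max(0, 0.78) = 0.78
¬(¬(ψ ⊙ ¬ψ) ⊙ ¬φ) = 1 − 0.78 = 0.22
¬¬ψ = 1 − 0.44 = 0.56
¬(¬(ψ ⊙ ¬ψ) ⊙ ¬φ) ∨ ¬¬ψ = max(0.22, 0.56) = 0.56
¬(¬(¬(ψ ⊙ ¬ψ) ⊙ ¬φ) ∨ ¬¬ψ) = 1 − 0.56 = 0.44

0.44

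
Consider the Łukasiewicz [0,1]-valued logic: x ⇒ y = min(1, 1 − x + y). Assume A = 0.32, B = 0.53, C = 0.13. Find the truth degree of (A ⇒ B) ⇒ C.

A ⇒ B = min(1, 1 − 0.32 + 0.53) = min(1, 1.21) = 1.00
(A ⇒ B) ⇒ C = min(1, 1 − 1.00 + 0.13) = min(1, 0.13) = 0.13

0.13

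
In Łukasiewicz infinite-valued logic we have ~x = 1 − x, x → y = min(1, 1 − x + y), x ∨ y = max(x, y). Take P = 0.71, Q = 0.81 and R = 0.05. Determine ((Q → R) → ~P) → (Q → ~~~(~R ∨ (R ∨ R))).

Q → R = min(1, 1 − 0.81 + 0.05) = min(1, 0.24) = 0.24
~P = 1 − 0.71 = 0.29
(Q → R) → ~P = min(1, 1 − 0.24 + 0.29) = min(1, 1.05) = 1.00
~R = 1 − 0.05 = 0.95
R ∨ R = max(0.05, 0.05) = 0.05
~R ∨ (R ∨ R) = max(0.95, 0.05) = 0.95
~(~R ∨ (R ∨ R)) = 1 − 0.95 = 0.05
~~(~R ∨ (R ∨ R)) = 1 − 0.05 = 0.95
~~~(~R ∨ (R ∨ R)) = 1 − 0.95 = 0.05
Q → ~~~(~R ∨ (R ∨ R)) = min(1, 1 − 0.81 + 0.05) = min(1, 0.24) = 0.24
((Q → R) → ~P) → (Q → ~~~(~R ∨ (R ∨ R))) = min(1, 1 − 1.00 + 0.24) = min(1, 0.24) = 0.24

0.24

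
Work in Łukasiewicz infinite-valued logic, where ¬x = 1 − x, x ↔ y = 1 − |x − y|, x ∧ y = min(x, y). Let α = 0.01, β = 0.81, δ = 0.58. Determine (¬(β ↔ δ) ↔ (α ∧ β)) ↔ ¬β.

β ↔ δ = 1 − |0.81 − 0.58| = 1 − 0.23 = 0.77
¬(β ↔ δ) = 1 − 0.77 = 0.23
α ∧ β = min(0.01, 0.81) = 0.01
¬(β ↔ δ) ↔ (α ∧ β) = 1 − |0.23 − 0.01| = 1 − 0.22 = 0.78
¬β = 1 − 0.81 = 0.19
(¬(β ↔ δ) ↔ (α ∧ β)) ↔ ¬β = 1 − |0.78 − 0.19| = 1 − 0.59 = 0.41

0.41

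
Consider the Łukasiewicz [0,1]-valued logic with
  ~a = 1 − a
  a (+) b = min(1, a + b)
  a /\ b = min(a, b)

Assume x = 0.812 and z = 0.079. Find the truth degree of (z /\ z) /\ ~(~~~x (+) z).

z /\ z = min(0.079, 0.079) = 0.079
~x = 1 − 0.812 = 0.188
~~x = 1 − 0.188 = 0.812
~~~x = 1 − 0.812 = 0.188
~~~x (+) z = min(1, 0.188 + 0.079) = min(1, 0.267) = 0.267
~(~~~x (+) z) = 1 − 0.267 = 0.733
(z /\ z) /\ ~(~~~x (+) z) = min(0.079, 0.733) = 0.079

0.079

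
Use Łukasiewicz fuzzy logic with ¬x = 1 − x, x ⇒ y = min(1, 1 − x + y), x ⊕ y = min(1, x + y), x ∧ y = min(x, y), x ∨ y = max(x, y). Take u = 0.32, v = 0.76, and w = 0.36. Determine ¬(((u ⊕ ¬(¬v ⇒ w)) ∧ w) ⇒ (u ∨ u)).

0.00

¬v = 1 − 0.76 = 0.24
¬v ⇒ w = min(1, 1 − 0.24 + 0.36) = min(1, 1.12) = 1.00
¬(¬v ⇒ w) = 1 − 1.00 = 0.00
u ⊕ ¬(¬v ⇒ w) = min(1, 0.32 + 0.00) = min(1, 0.32) = 0.32
(u ⊕ ¬(¬v ⇒ w)) ∧ w = min(0.32, 0.36) = 0.32
u ∨ u = max(0.32, 0.32) = 0.32
((u ⊕ ¬(¬v ⇒ w)) ∧ w) ⇒ (u ∨ u) = min(1, 1 − 0.32 + 0.32) = min(1, 1.00) = 1.00
¬(((u ⊕ ¬(¬v ⇒ w)) ∧ w) ⇒ (u ∨ u)) = 1 − 1.00 = 0.00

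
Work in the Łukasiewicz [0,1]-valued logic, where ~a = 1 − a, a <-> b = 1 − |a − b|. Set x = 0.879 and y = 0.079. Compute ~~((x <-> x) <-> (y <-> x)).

x <-> x = 1 − |0.879 − 0.879| = 1 − 0.000 = 1.000
y <-> x = 1 − |0.079 − 0.879| = 1 − 0.800 = 0.200
(x <-> x) <-> (y <-> x) = 1 − |1.000 − 0.200| = 1 − 0.800 = 0.200
~((x <-> x) <-> (y <-> x)) = 1 − 0.200 = 0.800
~~((x <-> x) <-> (y <-> x)) = 1 − 0.800 = 0.200

0.200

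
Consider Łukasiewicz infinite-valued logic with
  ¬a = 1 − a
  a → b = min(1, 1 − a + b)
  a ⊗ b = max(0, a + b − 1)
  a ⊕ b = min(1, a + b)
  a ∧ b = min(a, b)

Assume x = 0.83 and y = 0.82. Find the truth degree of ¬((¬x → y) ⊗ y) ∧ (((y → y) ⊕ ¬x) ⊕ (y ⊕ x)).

¬x = 1 − 0.83 = 0.17
¬x → y = min(1, 1 − 0.17 + 0.82) = min(1, 1.65) = 1.00
(¬x → y) ⊗ y = max(0, 1.00 + 0.82 − 1) = max(0, 0.82) = 0.82
¬((¬x → y) ⊗ y) = 1 − 0.82 = 0.18
y → y = min(1, 1 − 0.82 + 0.82) = min(1, 1.00) = 1.00
(y → y) ⊕ ¬x = min(1, 1.00 + 0.17) = min(1, 1.17) = 1.00
y ⊕ x = min(1, 0.82 + 0.83) = min(1, 1.65) = 1.00
((y → y) ⊕ ¬x) ⊕ (y ⊕ x) = min(1, 1.00 + 1.00) = min(1, 2.00) = 1.00
¬((¬x → y) ⊗ y) ∧ (((y → y) ⊕ ¬x) ⊕ (y ⊕ x)) = min(0.18, 1.00) = 0.18

0.18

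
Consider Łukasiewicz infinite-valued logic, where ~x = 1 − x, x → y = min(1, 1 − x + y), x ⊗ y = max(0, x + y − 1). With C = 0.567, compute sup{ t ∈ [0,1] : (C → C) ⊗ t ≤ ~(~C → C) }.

C → C = min(1, 1 − 0.567 + 0.567) = min(1, 1.000) = 1.000
So the left factor is C → C = 1.000.
~C = 1 − 0.567 = 0.433
~C → C = min(1, 1 − 0.433 + 0.567) = min(1, 1.134) = 1.000
~(~C → C) = 1 − 1.000 = 0.000
So the right-hand bound is ~(~C → C) = 0.000.
The residuum of the Łukasiewicz t-norm gives the supremum: min(1, 1 − 1.000 + 0.000).
1 − 1.000 + 0.000 = 0.000, so t = min(1, 0.000) = 0.000.
Check: 1.000 ⊗ 0.000 = max(0, 0.000) = 0.000 ≤ 0.000.

0.000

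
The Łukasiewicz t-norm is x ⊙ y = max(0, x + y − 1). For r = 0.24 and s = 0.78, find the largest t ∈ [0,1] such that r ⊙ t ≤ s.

1.00

The residuum of the Łukasiewicz t-norm gives the supremum: min(1, 1 − 0.24 + 0.78).
1 − 0.24 + 0.78 = 1.54, so t = min(1, 1.54) = 1.00.
Check: 0.24 ⊙ 1.00 = max(0, 0.24) = 0.24 ≤ 0.78.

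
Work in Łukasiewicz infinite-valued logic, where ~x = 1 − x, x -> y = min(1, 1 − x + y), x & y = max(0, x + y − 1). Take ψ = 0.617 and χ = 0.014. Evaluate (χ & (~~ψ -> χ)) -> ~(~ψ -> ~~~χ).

~ψ = 1 − 0.617 = 0.383
~~ψ = 1 − 0.383 = 0.617
~~ψ -> χ = min(1, 1 − 0.617 + 0.014) = min(1, 0.397) = 0.397
χ & (~~ψ -> χ) = max(0, 0.014 + 0.397 − 1) = max(0, -0.589) = 0.000
~χ = 1 − 0.014 = 0.986
~~χ = 1 − 0.986 = 0.014
~~~χ = 1 − 0.014 = 0.986
~ψ -> ~~~χ = min(1, 1 − 0.383 + 0.986) = min(1, 1.603) = 1.000
~(~ψ -> ~~~χ) = 1 − 1.000 = 0.000
(χ & (~~ψ -> χ)) -> ~(~ψ -> ~~~χ) = min(1, 1 − 0.000 + 0.000) = min(1, 1.000) = 1.000

1.000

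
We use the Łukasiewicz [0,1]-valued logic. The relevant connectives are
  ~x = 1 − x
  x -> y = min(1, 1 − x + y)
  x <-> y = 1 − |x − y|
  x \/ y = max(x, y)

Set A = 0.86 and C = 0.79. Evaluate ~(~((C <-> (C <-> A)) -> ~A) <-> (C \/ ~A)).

C <-> A = 1 − |0.79 − 0.86| = 1 − 0.07 = 0.93
C <-> (C <-> A) = 1 − |0.79 − 0.93| = 1 − 0.14 = 0.86
~A = 1 − 0.86 = 0.14
(C <-> (C <-> A)) -> ~A = min(1, 1 − 0.86 + 0.14) = min(1, 0.28) = 0.28
~((C <-> (C <-> A)) -> ~A) = 1 − 0.28 = 0.72
C \/ ~A = max(0.79, 0.14) = 0.79
~((C <-> (C <-> A)) -> ~A) <-> (C \/ ~A) = 1 − |0.72 − 0.79| = 1 − 0.07 = 0.93
~(~((C <-> (C <-> A)) -> ~A) <-> (C \/ ~A)) = 1 − 0.93 = 0.07

0.07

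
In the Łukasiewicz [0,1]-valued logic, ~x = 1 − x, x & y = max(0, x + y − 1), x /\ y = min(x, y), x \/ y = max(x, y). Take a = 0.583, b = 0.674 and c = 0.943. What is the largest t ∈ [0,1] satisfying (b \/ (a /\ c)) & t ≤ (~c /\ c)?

a /\ c = min(0.583, 0.943) = 0.583
b \/ (a /\ c) = max(0.674, 0.583) = 0.674
So the left factor is b \/ (a /\ c) = 0.674.
~c = 1 − 0.943 = 0.057
~c /\ c = min(0.057, 0.943) = 0.057
So the right-hand bound is ~c /\ c = 0.057.
The residuum of the Łukasiewicz t-norm gives the supremum: min(1, 1 − 0.674 + 0.057).
1 − 0.674 + 0.057 = 0.383, so t = min(1, 0.383) = 0.383.
Check: 0.674 & 0.383 = max(0, 0.057) = 0.057 ≤ 0.057.

0.383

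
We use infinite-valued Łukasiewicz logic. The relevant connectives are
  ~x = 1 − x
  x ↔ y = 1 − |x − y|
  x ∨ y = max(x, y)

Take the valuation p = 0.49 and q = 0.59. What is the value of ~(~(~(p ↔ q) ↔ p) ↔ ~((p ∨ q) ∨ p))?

p ↔ q = 1 − |0.49 − 0.59| = 1 − 0.10 = 0.90
~(p ↔ q) = 1 − 0.90 = 0.10
~(p ↔ q) ↔ p = 1 − |0.10 − 0.49| = 1 − 0.39 = 0.61
~(~(p ↔ q) ↔ p) = 1 − 0.61 = 0.39
p ∨ q = max(0.49, 0.59) = 0.59
(p ∨ q) ∨ p = max(0.59, 0.49) = 0.59
~((p ∨ q) ∨ p) = 1 − 0.59 = 0.41
~(~(p ↔ q) ↔ p) ↔ ~((p ∨ q) ∨ p) = 1 − |0.39 − 0.41| = 1 − 0.02 = 0.98
~(~(~(p ↔ q) ↔ p) ↔ ~((p ∨ q) ∨ p)) = 1 − 0.98 = 0.02

0.02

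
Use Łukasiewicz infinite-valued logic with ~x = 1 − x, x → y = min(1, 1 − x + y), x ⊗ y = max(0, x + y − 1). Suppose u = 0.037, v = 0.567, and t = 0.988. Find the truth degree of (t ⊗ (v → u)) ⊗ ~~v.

v → u = min(1, 1 − 0.567 + 0.037) = min(1, 0.470) = 0.470
t ⊗ (v → u) = max(0, 0.988 + 0.470 − 1) = max(0, 0.458) = 0.458
~v = 1 − 0.567 = 0.433
~~v = 1 − 0.433 = 0.567
(t ⊗ (v → u)) ⊗ ~~v = max(0, 0.458 + 0.567 − 1) = max(0, 0.025) = 0.025

0.025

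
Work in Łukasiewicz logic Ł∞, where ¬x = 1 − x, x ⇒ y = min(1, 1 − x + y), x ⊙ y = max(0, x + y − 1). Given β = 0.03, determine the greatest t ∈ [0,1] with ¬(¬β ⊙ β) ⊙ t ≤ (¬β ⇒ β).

0.06

¬β = 1 − 0.03 = 0.97
¬β ⊙ β = max(0, 0.97 + 0.03 − 1) = max(0, 0.00) = 0.00
¬(¬β ⊙ β) = 1 − 0.00 = 1.00
So the left factor is ¬(¬β ⊙ β) = 1.00.
¬β ⇒ β = min(1, 1 − 0.97 + 0.03) = min(1, 0.06) = 0.06
So the right-hand bound is ¬β ⇒ β = 0.06.
The residuum of the Łukasiewicz t-norm gives the supremum: min(1, 1 − 1.00 + 0.06).
1 − 1.00 + 0.06 = 0.06, so t = min(1, 0.06) = 0.06.
Check: 1.00 ⊙ 0.06 = max(0, 0.06) = 0.06 ≤ 0.06.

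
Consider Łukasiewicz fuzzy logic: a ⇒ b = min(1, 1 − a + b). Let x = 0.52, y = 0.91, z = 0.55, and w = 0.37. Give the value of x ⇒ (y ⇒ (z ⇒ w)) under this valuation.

z ⇒ w = min(1, 1 − 0.55 + 0.37) = min(1, 0.82) = 0.82
y ⇒ (z ⇒ w) = min(1, 1 − 0.91 + 0.82) = min(1, 0.91) = 0.91
x ⇒ (y ⇒ (z ⇒ w)) = min(1, 1 − 0.52 + 0.91) = min(1, 1.39) = 1.00

1.00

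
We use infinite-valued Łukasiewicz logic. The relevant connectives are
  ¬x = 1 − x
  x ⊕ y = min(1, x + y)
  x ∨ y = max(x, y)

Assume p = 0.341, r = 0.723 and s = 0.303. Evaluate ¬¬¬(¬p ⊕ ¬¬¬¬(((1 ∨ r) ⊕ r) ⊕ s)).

¬p = 1 − 0.341 = 0.659
1 ∨ r = max(1.000, 0.723) = 1.000
(1 ∨ r) ⊕ r = min(1, 1.000 + 0.723) = min(1, 1.723) = 1.000
((1 ∨ r) ⊕ r) ⊕ s = min(1, 1.000 + 0.303) = min(1, 1.303) = 1.000
¬(((1 ∨ r) ⊕ r) ⊕ s) = 1 − 1.000 = 0.000
¬¬(((1 ∨ r) ⊕ r) ⊕ s) = 1 − 0.000 = 1.000
¬¬¬(((1 ∨ r) ⊕ r) ⊕ s) = 1 − 1.000 = 0.000
¬¬¬¬(((1 ∨ r) ⊕ r) ⊕ s) = 1 − 0.000 = 1.000
¬p ⊕ ¬¬¬¬(((1 ∨ r) ⊕ r) ⊕ s) = min(1, 0.659 + 1.000) = min(1, 1.659) = 1.000
¬(¬p ⊕ ¬¬¬¬(((1 ∨ r) ⊕ r) ⊕ s)) = 1 − 1.000 = 0.000
¬¬(¬p ⊕ ¬¬¬¬(((1 ∨ r) ⊕ r) ⊕ s)) = 1 − 0.000 = 1.000
¬¬¬(¬p ⊕ ¬¬¬¬(((1 ∨ r) ⊕ r) ⊕ s)) = 1 − 1.000 = 0.000

0.000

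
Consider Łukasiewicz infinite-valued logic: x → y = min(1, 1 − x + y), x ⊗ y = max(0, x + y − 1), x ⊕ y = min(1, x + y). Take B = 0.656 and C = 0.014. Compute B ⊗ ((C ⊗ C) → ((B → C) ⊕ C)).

C ⊗ C = max(0, 0.014 + 0.014 − 1) = max(0, -0.972) = 0.000
B → C = min(1, 1 − 0.656 + 0.014) = min(1, 0.358) = 0.358
(B → C) ⊕ C = min(1, 0.358 + 0.014) = min(1, 0.372) = 0.372
(C ⊗ C) → ((B → C) ⊕ C) = min(1, 1 − 0.000 + 0.372) = min(1, 1.372) = 1.000
B ⊗ ((C ⊗ C) → ((B → C) ⊕ C)) = max(0, 0.656 + 1.000 − 1) = max(0, 0.656) = 0.656

0.656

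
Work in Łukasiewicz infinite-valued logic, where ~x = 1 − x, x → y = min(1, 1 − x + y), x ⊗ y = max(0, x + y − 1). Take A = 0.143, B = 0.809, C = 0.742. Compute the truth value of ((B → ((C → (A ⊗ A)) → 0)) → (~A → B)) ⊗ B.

A ⊗ A = max(0, 0.143 + 0.143 − 1) = max(0, -0.714) = 0.000
C → (A ⊗ A) = min(1, 1 − 0.742 + 0.000) = min(1, 0.258) = 0.258
(C → (A ⊗ A)) → 0 = min(1, 1 − 0.258 + 0.000) = min(1, 0.742) = 0.742
B → ((C → (A ⊗ A)) → 0) = min(1, 1 − 0.809 + 0.742) = min(1, 0.933) = 0.933
~A = 1 − 0.143 = 0.857
~A → B = min(1, 1 − 0.857 + 0.809) = min(1, 0.952) = 0.952
(B → ((C → (A ⊗ A)) → 0)) → (~A → B) = min(1, 1 − 0.933 + 0.952) = min(1, 1.019) = 1.000
((B → ((C → (A ⊗ A)) → 0)) → (~A → B)) ⊗ B = max(0, 1.000 + 0.809 − 1) = max(0, 0.809) = 0.809

0.809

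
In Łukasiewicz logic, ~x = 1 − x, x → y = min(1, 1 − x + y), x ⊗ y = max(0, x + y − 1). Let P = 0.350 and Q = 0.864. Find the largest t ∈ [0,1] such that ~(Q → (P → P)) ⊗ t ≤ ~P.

1.000

P → P = min(1, 1 − 0.350 + 0.350) = min(1, 1.000) = 1.000
Q → (P → P) = min(1, 1 − 0.864 + 1.000) = min(1, 1.136) = 1.000
~(Q → (P → P)) = 1 − 1.000 = 0.000
So the left factor is ~(Q → (P → P)) = 0.000.
~P = 1 − 0.350 = 0.650
So the right-hand bound is ~P = 0.650.
The residuum of the Łukasiewicz t-norm gives the supremum: min(1, 1 − 0.000 + 0.650).
1 − 0.000 + 0.650 = 1.650, so t = min(1, 1.650) = 1.000.
Check: 0.000 ⊗ 1.000 = max(0, 0.000) = 0.000 ≤ 0.650.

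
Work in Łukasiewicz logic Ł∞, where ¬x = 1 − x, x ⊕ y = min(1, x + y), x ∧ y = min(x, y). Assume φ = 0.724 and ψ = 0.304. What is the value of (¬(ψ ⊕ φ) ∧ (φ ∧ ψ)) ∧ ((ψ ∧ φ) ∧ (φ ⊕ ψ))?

0.000

ψ ⊕ φ = min(1, 0.304 + 0.724) = min(1, 1.028) = 1.000
¬(ψ ⊕ φ) = 1 − 1.000 = 0.000
φ ∧ ψ = min(0.724, 0.304) = 0.304
¬(ψ ⊕ φ) ∧ (φ ∧ ψ) = min(0.000, 0.304) = 0.000
ψ ∧ φ = min(0.304, 0.724) = 0.304
φ ⊕ ψ = min(1, 0.724 + 0.304) = min(1, 1.028) = 1.000
(ψ ∧ φ) ∧ (φ ⊕ ψ) = min(0.304, 1.000) = 0.304
(¬(ψ ⊕ φ) ∧ (φ ∧ ψ)) ∧ ((ψ ∧ φ) ∧ (φ ⊕ ψ)) = min(0.000, 0.304) = 0.000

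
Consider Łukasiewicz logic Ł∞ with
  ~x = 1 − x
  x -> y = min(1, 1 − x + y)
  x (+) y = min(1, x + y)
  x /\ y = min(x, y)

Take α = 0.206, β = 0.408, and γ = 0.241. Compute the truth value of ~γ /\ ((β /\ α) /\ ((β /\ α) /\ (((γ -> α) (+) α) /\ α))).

0.206

~γ = 1 − 0.241 = 0.759
β /\ α = min(0.408, 0.206) = 0.206
γ -> α = min(1, 1 − 0.241 + 0.206) = min(1, 0.965) = 0.965
(γ -> α) (+) α = min(1, 0.965 + 0.206) = min(1, 1.171) = 1.000
((γ -> α) (+) α) /\ α = min(1.000, 0.206) = 0.206
(β /\ α) /\ (((γ -> α) (+) α) /\ α) = min(0.206, 0.206) = 0.206
(β /\ α) /\ ((β /\ α) /\ (((γ -> α) (+) α) /\ α)) = min(0.206, 0.206) = 0.206
~γ /\ ((β /\ α) /\ ((β /\ α) /\ (((γ -> α) (+) α) /\ α))) = min(0.759, 0.206) = 0.206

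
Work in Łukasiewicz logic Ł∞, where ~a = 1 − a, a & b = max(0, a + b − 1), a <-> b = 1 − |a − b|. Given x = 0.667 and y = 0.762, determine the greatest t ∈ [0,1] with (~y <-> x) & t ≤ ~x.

~y = 1 − 0.762 = 0.238
~y <-> x = 1 − |0.238 − 0.667| = 1 − 0.429 = 0.571
So the left factor is ~y <-> x = 0.571.
~x = 1 − 0.667 = 0.333
So the right-hand bound is ~x = 0.333.
The residuum of the Łukasiewicz t-norm gives the supremum: min(1, 1 − 0.571 + 0.333).
1 − 0.571 + 0.333 = 0.762, so t = min(1, 0.762) = 0.762.
Check: 0.571 & 0.762 = max(0, 0.333) = 0.333 ≤ 0.333.

0.762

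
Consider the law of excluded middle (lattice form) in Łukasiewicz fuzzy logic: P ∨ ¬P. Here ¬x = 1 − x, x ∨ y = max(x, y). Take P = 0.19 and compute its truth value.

¬P = 1 − 0.19 = 0.81
P ∨ ¬P = max(0.19, 0.81) = 0.81
(The value 0.81 < 1 shows this instance is not satisfied; not a Ł∞-tautology — its value is max(a, 1−a).)

0.81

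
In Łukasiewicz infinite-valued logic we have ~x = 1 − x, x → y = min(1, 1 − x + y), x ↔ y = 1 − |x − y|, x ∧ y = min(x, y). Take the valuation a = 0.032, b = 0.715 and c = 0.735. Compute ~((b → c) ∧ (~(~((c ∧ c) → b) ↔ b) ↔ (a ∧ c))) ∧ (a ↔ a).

0.663

b → c = min(1, 1 − 0.715 + 0.735) = min(1, 1.020) = 1.000
c ∧ c = min(0.735, 0.735) = 0.735
(c ∧ c) → b = min(1, 1 − 0.735 + 0.715) = min(1, 0.980) = 0.980
~((c ∧ c) → b) = 1 − 0.980 = 0.020
~((c ∧ c) → b) ↔ b = 1 − |0.020 − 0.715| = 1 − 0.695 = 0.305
~(~((c ∧ c) → b) ↔ b) = 1 − 0.305 = 0.695
a ∧ c = min(0.032, 0.735) = 0.032
~(~((c ∧ c) → b) ↔ b) ↔ (a ∧ c) = 1 − |0.695 − 0.032| = 1 − 0.663 = 0.337
(b → c) ∧ (~(~((c ∧ c) → b) ↔ b) ↔ (a ∧ c)) = min(1.000, 0.337) = 0.337
~((b → c) ∧ (~(~((c ∧ c) → b) ↔ b) ↔ (a ∧ c))) = 1 − 0.337 = 0.663
a ↔ a = 1 − |0.032 − 0.032| = 1 − 0.000 = 1.000
~((b → c) ∧ (~(~((c ∧ c) → b) ↔ b) ↔ (a ∧ c))) ∧ (a ↔ a) = min(0.663, 1.000) = 0.663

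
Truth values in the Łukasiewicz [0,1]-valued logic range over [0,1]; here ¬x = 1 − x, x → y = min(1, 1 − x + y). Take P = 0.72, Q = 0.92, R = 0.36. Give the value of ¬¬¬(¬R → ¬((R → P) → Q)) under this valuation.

0.56

¬R = 1 − 0.36 = 0.64
R → P = min(1, 1 − 0.36 + 0.72) = min(1, 1.36) = 1.00
(R → P) → Q = min(1, 1 − 1.00 + 0.92) = min(1, 0.92) = 0.92
¬((R → P) → Q) = 1 − 0.92 = 0.08
¬R → ¬((R → P) → Q) = min(1, 1 − 0.64 + 0.08) = min(1, 0.44) = 0.44
¬(¬R → ¬((R → P) → Q)) = 1 − 0.44 = 0.56
¬¬(¬R → ¬((R → P) → Q)) = 1 − 0.56 = 0.44
¬¬¬(¬R → ¬((R → P) → Q)) = 1 − 0.44 = 0.56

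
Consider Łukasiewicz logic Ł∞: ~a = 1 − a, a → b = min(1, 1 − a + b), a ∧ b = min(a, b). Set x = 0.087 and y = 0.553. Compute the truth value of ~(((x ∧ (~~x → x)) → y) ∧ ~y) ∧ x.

0.087

~x = 1 − 0.087 = 0.913
~~x = 1 − 0.913 = 0.087
~~x → x = min(1, 1 − 0.087 + 0.087) = min(1, 1.000) = 1.000
x ∧ (~~x → x) = min(0.087, 1.000) = 0.087
(x ∧ (~~x → x)) → y = min(1, 1 − 0.087 + 0.553) = min(1, 1.466) = 1.000
~y = 1 − 0.553 = 0.447
((x ∧ (~~x → x)) → y) ∧ ~y = min(1.000, 0.447) = 0.447
~(((x ∧ (~~x → x)) → y) ∧ ~y) = 1 − 0.447 = 0.553
~(((x ∧ (~~x → x)) → y) ∧ ~y) ∧ x = min(0.553, 0.087) = 0.087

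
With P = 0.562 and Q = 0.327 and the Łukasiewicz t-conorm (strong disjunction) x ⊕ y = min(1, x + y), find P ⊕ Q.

P ⊕ Q = min(1, 0.562 + 0.327) = min(1, 0.889) = 0.889
For comparison, the Gödel t-conorm max(x, y) would give 0.562.

0.889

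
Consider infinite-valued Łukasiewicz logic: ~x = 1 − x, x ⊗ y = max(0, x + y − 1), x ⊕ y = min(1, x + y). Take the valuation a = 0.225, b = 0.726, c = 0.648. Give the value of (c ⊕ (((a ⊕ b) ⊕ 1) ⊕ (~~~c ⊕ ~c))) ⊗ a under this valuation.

0.225

a ⊕ b = min(1, 0.225 + 0.726) = min(1, 0.951) = 0.951
(a ⊕ b) ⊕ 1 = min(1, 0.951 + 1.000) = min(1, 1.951) = 1.000
~c = 1 − 0.648 = 0.352
~~c = 1 − 0.352 = 0.648
~~~c = 1 − 0.648 = 0.352
~~~c ⊕ ~c = min(1, 0.352 + 0.352) = min(1, 0.704) = 0.704
((a ⊕ b) ⊕ 1) ⊕ (~~~c ⊕ ~c) = min(1, 1.000 + 0.704) = min(1, 1.704) = 1.000
c ⊕ (((a ⊕ b) ⊕ 1) ⊕ (~~~c ⊕ ~c)) = min(1, 0.648 + 1.000) = min(1, 1.648) = 1.000
(c ⊕ (((a ⊕ b) ⊕ 1) ⊕ (~~~c ⊕ ~c))) ⊗ a = max(0, 1.000 + 0.225 − 1) = max(0, 0.225) = 0.225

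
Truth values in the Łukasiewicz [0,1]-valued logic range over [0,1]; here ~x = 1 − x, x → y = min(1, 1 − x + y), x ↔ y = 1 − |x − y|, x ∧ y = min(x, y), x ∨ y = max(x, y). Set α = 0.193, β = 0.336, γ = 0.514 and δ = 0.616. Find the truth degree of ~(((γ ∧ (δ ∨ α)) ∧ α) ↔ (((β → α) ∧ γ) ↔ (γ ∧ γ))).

0.807

δ ∨ α = max(0.616, 0.193) = 0.616
γ ∧ (δ ∨ α) = min(0.514, 0.616) = 0.514
(γ ∧ (δ ∨ α)) ∧ α = min(0.514, 0.193) = 0.193
β → α = min(1, 1 − 0.336 + 0.193) = min(1, 0.857) = 0.857
(β → α) ∧ γ = min(0.857, 0.514) = 0.514
γ ∧ γ = min(0.514, 0.514) = 0.514
((β → α) ∧ γ) ↔ (γ ∧ γ) = 1 − |0.514 − 0.514| = 1 − 0.000 = 1.000
((γ ∧ (δ ∨ α)) ∧ α) ↔ (((β → α) ∧ γ) ↔ (γ ∧ γ)) = 1 − |0.193 − 1.000| = 1 − 0.807 = 0.193
~(((γ ∧ (δ ∨ α)) ∧ α) ↔ (((β → α) ∧ γ) ↔ (γ ∧ γ))) = 1 − 0.193 = 0.807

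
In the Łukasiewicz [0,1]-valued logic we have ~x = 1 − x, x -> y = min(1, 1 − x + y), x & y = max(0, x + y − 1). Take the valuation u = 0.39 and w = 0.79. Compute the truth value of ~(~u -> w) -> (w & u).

~u = 1 − 0.39 = 0.61
~u -> w = min(1, 1 − 0.61 + 0.79) = min(1, 1.18) = 1.00
~(~u -> w) = 1 − 1.00 = 0.00
w & u = max(0, 0.79 + 0.39 − 1) = max(0, 0.18) = 0.18
~(~u -> w) -> (w & u) = min(1, 1 − 0.00 + 0.18) = min(1, 1.18) = 1.00

1.00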